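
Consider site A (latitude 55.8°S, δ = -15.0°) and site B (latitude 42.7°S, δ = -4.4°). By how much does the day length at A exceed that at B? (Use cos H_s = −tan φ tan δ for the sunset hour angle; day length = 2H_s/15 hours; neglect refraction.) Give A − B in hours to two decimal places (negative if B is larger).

+2.55 h

A: H_s = arccos(−tan -55.8° · tan -15.0°) = 113.22°, so 2H_s/15 = 15.0960 h.
B: H_s = arccos(−tan -42.7° · tan -4.4°) = 94.07°, so 2H_s/15 = 12.5427 h.
A − B = 15.0960 − 12.5427 = 2.5533 h.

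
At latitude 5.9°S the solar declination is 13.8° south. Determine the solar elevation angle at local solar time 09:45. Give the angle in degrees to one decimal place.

55.9°

Hour angle H = 15° × (9.75 − 12) = -33.75°.
cos θ_z = sin φ sin δ + cos φ cos δ cos H = (-0.1028)(-0.2385) + (0.9947)(0.9711)(0.8315) = 0.8277.
θ_z = arccos(0.8277) = 34.14°, so the elevation is 90° − 34.14° = 55.86°.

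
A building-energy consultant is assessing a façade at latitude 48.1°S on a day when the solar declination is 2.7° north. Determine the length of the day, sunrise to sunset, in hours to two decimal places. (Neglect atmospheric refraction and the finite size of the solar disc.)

11.60 hours

cos H_s = −tan(-48.1°) · tan(2.7°) = 0.0526, so H_s = arccos(0.0526) = 86.98°.
Day length = 2 H_s / 15° h⁻¹ = 173.96° / 15 = 11.597 h.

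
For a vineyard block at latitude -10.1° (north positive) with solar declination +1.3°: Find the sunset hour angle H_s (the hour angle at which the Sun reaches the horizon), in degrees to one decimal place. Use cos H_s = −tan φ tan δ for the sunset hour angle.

89.8°

The sunset hour angle satisfies cos H_s = −tan φ tan δ = 0.0040, giving H_s = 89.77°.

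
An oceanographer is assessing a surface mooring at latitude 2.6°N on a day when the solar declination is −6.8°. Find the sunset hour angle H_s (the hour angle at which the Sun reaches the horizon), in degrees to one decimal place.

89.7°

cos H_s = −tan(2.6°) · tan(-6.8°) = 0.0054, so H_s = arccos(0.0054) = 89.69°.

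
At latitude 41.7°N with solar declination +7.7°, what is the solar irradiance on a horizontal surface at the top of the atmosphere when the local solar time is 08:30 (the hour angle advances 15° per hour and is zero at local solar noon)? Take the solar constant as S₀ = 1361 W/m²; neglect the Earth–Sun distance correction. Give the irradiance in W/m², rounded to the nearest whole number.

Hour angle H = 15° × (8.5 − 12) = -52.50°.
cos θ_z = sin(41.7°) sin(7.7°) + cos(41.7°) cos(7.7°) cos(-52.50°) = 0.0891 + 0.4504 = 0.5395.
Top-of-atmosphere irradiance = S₀ cos θ_z = 1361 × 0.5395 = 734.26 W/m².

734 W/m²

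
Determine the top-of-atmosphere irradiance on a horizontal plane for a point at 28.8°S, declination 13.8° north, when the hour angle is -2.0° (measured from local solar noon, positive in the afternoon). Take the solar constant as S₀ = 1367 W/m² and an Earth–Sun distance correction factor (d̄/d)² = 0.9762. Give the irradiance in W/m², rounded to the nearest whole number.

982 W/m²

cos θ_z = sin(-28.8°) sin(13.8°) + cos(-28.8°) cos(13.8°) cos(-2.00°) = -0.1149 + 0.8505 = 0.7356.
Top-of-atmosphere irradiance = S₀ (d̄/d)² cos θ_z = 1367 × 0.9762 × 0.7356 = 981.63 W/m².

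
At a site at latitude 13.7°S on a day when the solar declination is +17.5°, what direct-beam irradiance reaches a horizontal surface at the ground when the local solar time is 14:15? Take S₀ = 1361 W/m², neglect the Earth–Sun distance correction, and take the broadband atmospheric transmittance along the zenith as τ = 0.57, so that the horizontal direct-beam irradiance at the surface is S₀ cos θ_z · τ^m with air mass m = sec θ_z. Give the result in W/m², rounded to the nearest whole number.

Hour angle H = 15° × (14.25 − 12) = 33.75°.
cos θ_z = sin(-13.7°) sin(17.5°) + cos(-13.7°) cos(17.5°) cos(33.75°) = -0.0712 + 0.7704 = 0.6992.
Air mass m = 1/cos θ_z = 1/0.6992 = 1.430; τ^m = 0.57^1.430 = 0.4476.
Surface direct beam = 1361 × 0.6992 × 0.4476 = 425.94 W/m².

426 W/m²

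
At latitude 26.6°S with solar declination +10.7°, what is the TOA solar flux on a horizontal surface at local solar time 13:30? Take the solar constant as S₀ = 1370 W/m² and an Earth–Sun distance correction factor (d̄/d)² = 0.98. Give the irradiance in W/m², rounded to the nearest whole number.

Hour angle H = 15° × (13.5 − 12) = 22.50°.
cos θ_z = sin φ sin δ + cos φ cos δ cos H = (-0.4478)(0.1857) + (0.8942)(0.9826)(0.9239) = 0.7286.
Top-of-atmosphere irradiance = S₀ (d̄/d)² cos θ_z = 1370 × 0.98 × 0.7286 = 978.22 W/m².

978 W/m²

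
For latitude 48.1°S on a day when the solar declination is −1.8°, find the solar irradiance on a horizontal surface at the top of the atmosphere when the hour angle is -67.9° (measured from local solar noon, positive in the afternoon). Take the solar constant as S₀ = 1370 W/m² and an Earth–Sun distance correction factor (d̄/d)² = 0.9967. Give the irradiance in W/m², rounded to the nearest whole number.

375 W/m²

With φ = -48.1°, δ = -1.8°, H = -67.90°: sin φ sin δ = 0.0234, cos φ cos δ cos H = 0.2511, so cos θ_z = 0.2745.
Top-of-atmosphere irradiance = S₀ (d̄/d)² cos θ_z = 1370 × 0.9967 × 0.2745 = 374.82 W/m².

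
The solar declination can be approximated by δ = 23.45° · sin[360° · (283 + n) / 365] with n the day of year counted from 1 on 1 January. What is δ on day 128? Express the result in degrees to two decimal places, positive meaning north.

+16.69°

360 × (283 + 128) / 365 = 405.370°; sin(405.370°) = 0.7117.
δ = 23.45 × 0.7117 = 16.689° ≈ +16.69°.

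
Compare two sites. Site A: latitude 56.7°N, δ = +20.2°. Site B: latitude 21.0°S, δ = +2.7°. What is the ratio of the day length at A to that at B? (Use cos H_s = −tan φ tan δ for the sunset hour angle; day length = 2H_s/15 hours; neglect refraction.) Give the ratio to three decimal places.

1.395

A: H_s = arccos(−tan 56.7° · tan 20.2°) = 124.06°, so 2H_s/15 = 16.5413 h.
B: H_s = arccos(−tan -21.0° · tan 2.7°) = 88.96°, so 2H_s/15 = 11.8613 h.
Ratio A/B = 16.5413 / 11.8613 = 1.3946.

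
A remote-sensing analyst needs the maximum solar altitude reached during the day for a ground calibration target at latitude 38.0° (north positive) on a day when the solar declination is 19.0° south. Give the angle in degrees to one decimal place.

At local solar noon the hour angle is zero, so the elevation is 90° − |φ − δ| = 90° − |38.0° − (-19.0°)| = 90° − 57.0° = 33.0°.

33.0°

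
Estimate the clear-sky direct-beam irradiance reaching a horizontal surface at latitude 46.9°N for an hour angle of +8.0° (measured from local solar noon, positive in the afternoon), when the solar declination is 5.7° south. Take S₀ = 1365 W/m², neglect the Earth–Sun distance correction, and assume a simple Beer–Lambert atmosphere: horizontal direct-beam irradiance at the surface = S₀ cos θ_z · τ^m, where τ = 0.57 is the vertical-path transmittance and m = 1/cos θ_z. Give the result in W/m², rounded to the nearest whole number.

322 W/m²

cos θ_z = sin(46.9°) sin(-5.7°) + cos(46.9°) cos(-5.7°) cos(8.00°) = -0.0725 + 0.6733 = 0.6008.
Air mass m = 1/cos θ_z = 1/0.6008 = 1.664; τ^m = 0.57^1.664 = 0.3924.
Surface direct beam = 1365 × 0.6008 × 0.3924 = 321.80 W/m².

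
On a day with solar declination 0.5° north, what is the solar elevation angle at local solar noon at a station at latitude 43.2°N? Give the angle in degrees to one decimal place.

At local solar noon the hour angle is zero, so the elevation is 90° − |φ − δ| = 90° − |43.2° − (0.5°)| = 90° − 42.7° = 47.3°.

47.3°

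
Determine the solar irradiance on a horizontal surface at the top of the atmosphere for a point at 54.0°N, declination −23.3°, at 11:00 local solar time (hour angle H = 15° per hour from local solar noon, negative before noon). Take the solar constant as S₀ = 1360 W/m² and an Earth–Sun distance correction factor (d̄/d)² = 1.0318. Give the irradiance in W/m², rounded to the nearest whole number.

Hour angle H = 15° × (11 − 12) = -15.00°.
cos θ_z = sin(54.0°) sin(-23.3°) + cos(54.0°) cos(-23.3°) cos(-15.00°) = -0.3200 + 0.5215 = 0.2015.
Top-of-atmosphere irradiance = S₀ (d̄/d)² cos θ_z = 1360 × 1.0318 × 0.2015 = 282.75 W/m².

283 W/m²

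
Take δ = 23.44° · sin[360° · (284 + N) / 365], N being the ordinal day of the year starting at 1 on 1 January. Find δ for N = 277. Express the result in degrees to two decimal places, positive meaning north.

-5.40°

360 × (284 + 277) / 365 = 553.315°; sin(553.315°) = -0.2303.
δ = 23.44 × -0.2303 = -5.398° ≈ -5.40°.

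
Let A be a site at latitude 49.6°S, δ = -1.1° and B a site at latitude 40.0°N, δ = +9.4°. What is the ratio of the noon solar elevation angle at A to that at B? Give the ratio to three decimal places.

A: 90° − |-49.6 − (-1.1)| = 41.50°.
B: 90° − |40.0 − (9.4)| = 59.40°.
Ratio A/B = 41.5000 / 59.4000 = 0.6987.

0.699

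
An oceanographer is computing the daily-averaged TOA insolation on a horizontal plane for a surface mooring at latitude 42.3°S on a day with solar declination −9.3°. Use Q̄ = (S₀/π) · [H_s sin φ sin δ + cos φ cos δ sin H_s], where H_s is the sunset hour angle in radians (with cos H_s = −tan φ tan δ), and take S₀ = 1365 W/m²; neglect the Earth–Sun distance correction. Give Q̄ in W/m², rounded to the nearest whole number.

395 W/m²

The sunset hour angle satisfies cos H_s = −tan φ tan δ = -0.1490, giving H_s = 98.57°. In radians, H_s = 1.7204.
H_s sin φ sin δ = 1.7204 × -0.6730 × -0.1616 = 0.1871.
cos φ cos δ sin H_s = 0.7396 × 0.9869 × 0.9888 = 0.7217.
Q̄ = (1365/π) × (0.1871 + 0.7217) = 434.49 × 0.9088 = 394.86 W/m².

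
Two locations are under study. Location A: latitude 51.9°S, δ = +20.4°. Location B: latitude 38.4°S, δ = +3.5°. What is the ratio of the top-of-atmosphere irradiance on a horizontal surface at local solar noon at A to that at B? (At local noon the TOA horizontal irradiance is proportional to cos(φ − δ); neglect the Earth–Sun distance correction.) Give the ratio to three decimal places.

0.408

A: cos θ_z = cos(-51.9° − (20.4°)) = 0.3040.
B: cos θ_z = cos(-38.4° − (3.5°)) = 0.7443.
Ratio A/B = 0.3040 / 0.7443 = 0.4084.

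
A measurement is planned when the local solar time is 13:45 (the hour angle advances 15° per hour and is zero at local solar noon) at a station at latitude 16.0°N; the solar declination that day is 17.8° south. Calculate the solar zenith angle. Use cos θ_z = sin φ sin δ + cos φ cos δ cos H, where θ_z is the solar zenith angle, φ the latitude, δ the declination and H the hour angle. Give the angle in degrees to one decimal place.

Hour angle H = 15° × (13.75 − 12) = 26.25°.
cos θ_z = sin(16.0°) sin(-17.8°) + cos(16.0°) cos(-17.8°) cos(26.25°) = -0.0843 + 0.8209 = 0.7366.
θ_z = arccos(0.7366) = 42.56°.

42.6°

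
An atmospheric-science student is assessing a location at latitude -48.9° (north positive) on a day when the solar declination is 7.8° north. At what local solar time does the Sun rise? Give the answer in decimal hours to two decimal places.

The sunset hour angle satisfies cos H_s = −tan φ tan δ = 0.1570, giving H_s = 80.97°.
Sunrise is at 12 − H_s/15 = 12 − 5.398 = 6.602 h local solar time.

6.60 h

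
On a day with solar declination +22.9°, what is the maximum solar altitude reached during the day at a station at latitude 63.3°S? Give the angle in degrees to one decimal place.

At local solar noon the hour angle is zero, so the elevation is 90° − |φ − δ| = 90° − |-63.3° − (22.9°)| = 90° − 86.2° = 3.8°.

3.8°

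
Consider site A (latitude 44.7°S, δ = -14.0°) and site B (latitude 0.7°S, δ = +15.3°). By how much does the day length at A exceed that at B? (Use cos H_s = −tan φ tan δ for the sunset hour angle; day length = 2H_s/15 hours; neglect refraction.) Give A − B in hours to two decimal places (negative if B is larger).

+1.93 h

A: H_s = arccos(−tan -44.7° · tan -14.0°) = 104.28°, so 2H_s/15 = 13.9040 h.
B: H_s = arccos(−tan -0.7° · tan 15.3°) = 89.81°, so 2H_s/15 = 11.9747 h.
A − B = 13.9040 − 11.9747 = 1.9293 h.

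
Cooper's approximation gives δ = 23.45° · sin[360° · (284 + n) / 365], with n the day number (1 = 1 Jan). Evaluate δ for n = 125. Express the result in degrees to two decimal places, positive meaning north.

+16.11°

360 × (284 + 125) / 365 = 403.397°; sin(403.397°) = 0.6870.
δ = 23.45 × 0.6870 = 16.110° ≈ +16.11°.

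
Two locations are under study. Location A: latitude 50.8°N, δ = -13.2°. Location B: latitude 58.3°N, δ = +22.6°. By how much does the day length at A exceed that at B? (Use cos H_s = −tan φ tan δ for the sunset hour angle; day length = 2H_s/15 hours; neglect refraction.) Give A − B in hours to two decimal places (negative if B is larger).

-7.88 h

A: H_s = arccos(−tan 50.8° · tan -13.2°) = 73.29°, so 2H_s/15 = 9.7720 h.
B: H_s = arccos(−tan 58.3° · tan 22.6°) = 132.38°, so 2H_s/15 = 17.6507 h.
A − B = 9.7720 − 17.6507 = -7.8787 h.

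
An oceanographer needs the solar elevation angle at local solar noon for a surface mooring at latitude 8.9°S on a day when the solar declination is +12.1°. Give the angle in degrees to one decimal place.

At local solar noon the hour angle is zero, so the elevation is 90° − |φ − δ| = 90° − |-8.9° − (12.1°)| = 90° − 21.0° = 69.0°.

69.0°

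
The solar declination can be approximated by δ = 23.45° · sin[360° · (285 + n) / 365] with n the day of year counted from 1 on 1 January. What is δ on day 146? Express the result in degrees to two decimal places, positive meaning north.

360 × (285 + 146) / 365 = 425.096°; sin(425.096°) = 0.9070.
δ = 23.45 × 0.9070 = 21.269° ≈ +21.27°.

+21.27°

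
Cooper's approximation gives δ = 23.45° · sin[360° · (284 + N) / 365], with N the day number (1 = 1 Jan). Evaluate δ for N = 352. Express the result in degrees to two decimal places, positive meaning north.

-23.42°

360 × (284 + 352) / 365 = 627.288°; sin(627.288°) = -0.9989.
δ = 23.45 × -0.9989 = -23.424° ≈ -23.42°.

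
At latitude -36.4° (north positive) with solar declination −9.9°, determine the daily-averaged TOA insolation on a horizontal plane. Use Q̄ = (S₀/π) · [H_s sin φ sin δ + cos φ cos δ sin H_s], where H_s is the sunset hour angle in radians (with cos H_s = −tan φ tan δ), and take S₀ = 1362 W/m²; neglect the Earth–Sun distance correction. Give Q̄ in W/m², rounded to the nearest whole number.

cos H_s = −tan(-36.4°) · tan(-9.9°) = -0.1287, so H_s = arccos(-0.1287) = 97.39°. In radians, H_s = 1.6998.
H_s sin φ sin δ = 1.6998 × -0.5934 × -0.1719 = 0.1734.
cos φ cos δ sin H_s = 0.8049 × 0.9851 × 0.9917 = 0.7863.
Q̄ = (1362/π) × (0.1734 + 0.7863) = 433.54 × 0.9597 = 416.07 W/m².

416 W/m²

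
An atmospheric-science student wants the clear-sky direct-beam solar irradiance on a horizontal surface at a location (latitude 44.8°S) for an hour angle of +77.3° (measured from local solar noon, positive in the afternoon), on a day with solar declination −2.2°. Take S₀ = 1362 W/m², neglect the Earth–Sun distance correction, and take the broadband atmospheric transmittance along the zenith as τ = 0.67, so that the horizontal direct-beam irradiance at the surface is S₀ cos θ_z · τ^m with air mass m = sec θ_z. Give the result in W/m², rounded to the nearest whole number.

With φ = -44.8°, δ = -2.2°, H = 77.30°: sin φ sin δ = 0.0270, cos φ cos δ cos H = 0.1559, so cos θ_z = 0.1829.
Air mass m = 1/cos θ_z = 1/0.1829 = 5.467; τ^m = 0.67^5.467 = 0.1120.
Surface direct beam = 1362 × 0.1829 × 0.1120 = 27.90 W/m².

28 W/m²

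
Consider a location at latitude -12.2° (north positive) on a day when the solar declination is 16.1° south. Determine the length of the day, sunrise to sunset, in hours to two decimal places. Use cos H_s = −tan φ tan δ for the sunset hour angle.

The sunset hour angle satisfies cos H_s = −tan φ tan δ = -0.0624, giving H_s = 93.58°.
Day length = 2 H_s / 15° h⁻¹ = 187.16° / 15 = 12.477 h.

12.48 hours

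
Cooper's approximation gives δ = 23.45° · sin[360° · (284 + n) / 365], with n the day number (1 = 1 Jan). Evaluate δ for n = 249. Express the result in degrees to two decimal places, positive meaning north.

+5.79°

360 × (284 + 249) / 365 = 525.699°; sin(525.699°) = 0.2470.
δ = 23.45 × 0.2470 = 5.792° ≈ +5.79°.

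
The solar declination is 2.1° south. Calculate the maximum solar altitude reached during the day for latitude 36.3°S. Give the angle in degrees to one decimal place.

55.8°

At local solar noon the hour angle is zero, so the elevation is 90° − |φ − δ| = 90° − |-36.3° − (-2.1°)| = 90° − 34.2° = 55.8°.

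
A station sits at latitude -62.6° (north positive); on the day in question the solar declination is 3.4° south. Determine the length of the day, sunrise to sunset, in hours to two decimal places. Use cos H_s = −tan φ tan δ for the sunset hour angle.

12.88 hours

The sunset hour angle satisfies cos H_s = −tan φ tan δ = -0.1146, giving H_s = 96.58°.
Day length = 2 H_s / 15° h⁻¹ = 193.16° / 15 = 12.877 h.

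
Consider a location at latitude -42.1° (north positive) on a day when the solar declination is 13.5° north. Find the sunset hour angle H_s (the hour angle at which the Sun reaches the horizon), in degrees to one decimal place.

The sunset hour angle satisfies cos H_s = −tan φ tan δ = 0.2169, giving H_s = 77.47°.

77.5°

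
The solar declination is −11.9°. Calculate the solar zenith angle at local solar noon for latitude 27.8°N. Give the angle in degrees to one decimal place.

At local solar noon the hour angle is zero, so the zenith angle is |φ − δ| = |27.8° − (-11.9°)| = 39.7°.

39.7°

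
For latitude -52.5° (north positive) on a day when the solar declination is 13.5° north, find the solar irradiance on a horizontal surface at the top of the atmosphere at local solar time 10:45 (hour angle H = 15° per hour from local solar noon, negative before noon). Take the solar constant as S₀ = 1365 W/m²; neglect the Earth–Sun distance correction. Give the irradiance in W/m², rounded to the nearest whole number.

Hour angle H = 15° × (10.75 − 12) = -18.75°.
With φ = -52.5°, δ = 13.5°, H = -18.75°: sin φ sin δ = -0.1852, cos φ cos δ cos H = 0.5605, so cos θ_z = 0.3753.
Top-of-atmosphere irradiance = S₀ cos θ_z = 1365 × 0.3753 = 512.28 W/m².

512 W/m²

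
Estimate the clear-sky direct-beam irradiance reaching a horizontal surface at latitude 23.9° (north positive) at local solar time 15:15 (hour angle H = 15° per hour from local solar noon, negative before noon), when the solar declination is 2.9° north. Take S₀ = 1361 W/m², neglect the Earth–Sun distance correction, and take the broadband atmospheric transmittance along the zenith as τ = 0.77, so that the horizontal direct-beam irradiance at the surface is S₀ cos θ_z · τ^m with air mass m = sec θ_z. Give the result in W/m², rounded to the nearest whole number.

Hour angle H = 15° × (15.25 − 12) = 48.75°.
With φ = 23.9°, δ = 2.9°, H = 48.75°: sin φ sin δ = 0.0205, cos φ cos δ cos H = 0.6020, so cos θ_z = 0.6225.
Air mass m = 1/cos θ_z = 1/0.6225 = 1.606; τ^m = 0.77^1.606 = 0.6572.
Surface direct beam = 1361 × 0.6225 × 0.6572 = 556.79 W/m².

557 W/m²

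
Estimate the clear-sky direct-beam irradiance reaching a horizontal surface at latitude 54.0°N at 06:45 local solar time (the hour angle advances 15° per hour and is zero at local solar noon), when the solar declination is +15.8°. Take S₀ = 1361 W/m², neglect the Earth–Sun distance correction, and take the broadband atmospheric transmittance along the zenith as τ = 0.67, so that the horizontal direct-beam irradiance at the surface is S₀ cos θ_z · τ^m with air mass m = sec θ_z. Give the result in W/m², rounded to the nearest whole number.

Hour angle H = 15° × (6.75 − 12) = -78.75°.
cos θ_z = sin φ sin δ + cos φ cos δ cos H = (0.8090)(0.2723) + (0.5878)(0.9622)(0.1951) = 0.3306.
Air mass m = 1/cos θ_z = 1/0.3306 = 3.025; τ^m = 0.67^3.025 = 0.2978.
Surface direct beam = 1361 × 0.3306 × 0.2978 = 133.99 W/m².

134 W/m²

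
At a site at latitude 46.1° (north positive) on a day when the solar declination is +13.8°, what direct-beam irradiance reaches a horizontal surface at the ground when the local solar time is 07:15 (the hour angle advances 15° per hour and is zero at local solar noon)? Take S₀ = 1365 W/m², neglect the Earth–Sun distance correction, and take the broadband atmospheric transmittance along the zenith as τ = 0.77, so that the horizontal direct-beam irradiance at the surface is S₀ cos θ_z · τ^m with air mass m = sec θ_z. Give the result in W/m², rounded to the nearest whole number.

Hour angle H = 15° × (7.25 − 12) = -71.25°.
cos θ_z = sin φ sin δ + cos φ cos δ cos H = (0.7206)(0.2385) + (0.6934)(0.9711)(0.3214) = 0.3883.
Air mass m = 1/cos θ_z = 1/0.3883 = 2.575; τ^m = 0.77^2.575 = 0.5102.
Surface direct beam = 1365 × 0.3883 × 0.5102 = 270.42 W/m².

270 W/m²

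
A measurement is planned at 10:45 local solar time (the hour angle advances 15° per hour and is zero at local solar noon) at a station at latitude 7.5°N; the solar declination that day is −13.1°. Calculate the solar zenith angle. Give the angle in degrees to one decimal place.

27.8°

Hour angle H = 15° × (10.75 − 12) = -18.75°.
With φ = 7.5°, δ = -13.1°, H = -18.75°: sin φ sin δ = -0.0296, cos φ cos δ cos H = 0.9144, so cos θ_z = 0.8848.
θ_z = arccos(0.8848) = 27.77°.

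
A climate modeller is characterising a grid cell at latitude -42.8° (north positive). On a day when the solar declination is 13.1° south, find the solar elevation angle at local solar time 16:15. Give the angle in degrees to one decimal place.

Hour angle H = 15° × (16.25 − 12) = 63.75°.
With φ = -42.8°, δ = -13.1°, H = 63.75°: sin φ sin δ = 0.1540, cos φ cos δ cos H = 0.3161, so cos θ_z = 0.4701.
θ_z = arccos(0.4701) = 61.96°, so the elevation is 90° − 61.96° = 28.04°.

28.0°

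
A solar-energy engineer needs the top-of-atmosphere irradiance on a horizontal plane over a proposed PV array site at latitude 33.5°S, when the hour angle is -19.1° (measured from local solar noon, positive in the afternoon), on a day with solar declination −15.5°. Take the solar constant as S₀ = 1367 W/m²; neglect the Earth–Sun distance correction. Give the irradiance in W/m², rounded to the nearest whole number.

1240 W/m²

cos θ_z = sin(-33.5°) sin(-15.5°) + cos(-33.5°) cos(-15.5°) cos(-19.10°) = 0.1475 + 0.7593 = 0.9068.
Top-of-atmosphere irradiance = S₀ cos θ_z = 1367 × 0.9068 = 1239.60 W/m².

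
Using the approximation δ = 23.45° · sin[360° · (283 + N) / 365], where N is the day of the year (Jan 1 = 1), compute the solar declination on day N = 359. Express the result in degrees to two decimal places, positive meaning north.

360 × (283 + 359) / 365 = 633.205°; sin(633.205°) = -0.9984.
δ = 23.45 × -0.9984 = -23.412° ≈ -23.41°.

-23.41°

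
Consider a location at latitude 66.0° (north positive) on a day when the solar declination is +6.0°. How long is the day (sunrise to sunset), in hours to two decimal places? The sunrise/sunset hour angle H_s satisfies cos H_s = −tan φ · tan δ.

13.82 hours

cos H_s = −tan(66.0°) · tan(6.0°) = -0.2361, so H_s = arccos(-0.2361) = 103.66°.
Day length = 2 H_s / 15° h⁻¹ = 207.32° / 15 = 13.821 h.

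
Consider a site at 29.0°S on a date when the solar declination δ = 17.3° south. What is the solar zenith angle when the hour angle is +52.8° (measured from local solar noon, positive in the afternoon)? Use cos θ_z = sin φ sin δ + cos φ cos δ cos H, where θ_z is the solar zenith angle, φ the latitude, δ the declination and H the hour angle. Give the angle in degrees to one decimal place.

cos θ_z = sin φ sin δ + cos φ cos δ cos H = (-0.4848)(-0.2974) + (0.8746)(0.9548)(0.6046) = 0.6491.
θ_z = arccos(0.6491) = 49.53°.

49.5°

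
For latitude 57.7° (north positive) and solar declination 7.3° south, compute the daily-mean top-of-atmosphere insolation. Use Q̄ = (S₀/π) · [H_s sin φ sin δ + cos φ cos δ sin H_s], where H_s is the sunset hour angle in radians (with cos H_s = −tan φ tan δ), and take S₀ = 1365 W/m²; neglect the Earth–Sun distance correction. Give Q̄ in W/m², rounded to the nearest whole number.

The sunset hour angle satisfies cos H_s = −tan φ tan δ = 0.2026, giving H_s = 78.31°. In radians, H_s = 1.3668.
H_s sin φ sin δ = 1.3668 × 0.8453 × -0.1271 = -0.1468.
cos φ cos δ sin H_s = 0.5344 × 0.9919 × 0.9793 = 0.5191.
Q̄ = (1365/π) × (-0.1468 + 0.5191) = 434.49 × 0.3723 = 161.76 W/m².

162 W/m²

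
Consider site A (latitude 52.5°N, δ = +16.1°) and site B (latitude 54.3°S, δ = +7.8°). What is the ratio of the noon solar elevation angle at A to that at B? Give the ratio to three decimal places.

A: 90° − |52.5 − (16.1)| = 53.60°.
B: 90° − |-54.3 − (7.8)| = 27.90°.
Ratio A/B = 53.6000 / 27.9000 = 1.9211.

1.921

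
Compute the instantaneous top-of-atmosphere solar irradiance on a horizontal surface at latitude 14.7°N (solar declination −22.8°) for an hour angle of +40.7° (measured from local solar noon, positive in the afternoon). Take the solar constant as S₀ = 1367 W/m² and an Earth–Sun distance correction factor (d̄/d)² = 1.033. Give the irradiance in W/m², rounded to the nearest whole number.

With φ = 14.7°, δ = -22.8°, H = 40.70°: sin φ sin δ = -0.0983, cos φ cos δ cos H = 0.6760, so cos θ_z = 0.5777.
Top-of-atmosphere irradiance = S₀ (d̄/d)² cos θ_z = 1367 × 1.033 × 0.5777 = 815.78 W/m².

816 W/m²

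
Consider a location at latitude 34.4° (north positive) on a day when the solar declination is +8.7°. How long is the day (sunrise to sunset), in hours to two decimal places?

cos H_s = −tan(34.4°) · tan(8.7°) = -0.1048, so H_s = arccos(-0.1048) = 96.02°.
Day length = 2 H_s / 15° h⁻¹ = 192.04° / 15 = 12.803 h.

12.80 hours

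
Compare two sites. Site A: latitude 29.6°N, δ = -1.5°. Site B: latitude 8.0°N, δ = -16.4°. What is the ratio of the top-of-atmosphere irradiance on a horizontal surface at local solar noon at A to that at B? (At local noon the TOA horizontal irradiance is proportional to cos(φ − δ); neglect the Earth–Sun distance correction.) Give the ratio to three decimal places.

A: cos θ_z = cos(29.6° − (-1.5°)) = 0.8563.
B: cos θ_z = cos(8.0° − (-16.4°)) = 0.9107.
Ratio A/B = 0.8563 / 0.9107 = 0.9403.

0.940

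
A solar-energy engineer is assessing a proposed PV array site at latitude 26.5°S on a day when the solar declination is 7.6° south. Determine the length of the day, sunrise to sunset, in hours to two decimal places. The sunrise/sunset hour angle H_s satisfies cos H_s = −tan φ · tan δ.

−tan φ tan δ = −(-0.4986)(-0.1334) = -0.0665; H_s = arccos(-0.0665) = 93.81°.
Day length = 2 H_s / 15° h⁻¹ = 187.62° / 15 = 12.508 h.

12.51 hours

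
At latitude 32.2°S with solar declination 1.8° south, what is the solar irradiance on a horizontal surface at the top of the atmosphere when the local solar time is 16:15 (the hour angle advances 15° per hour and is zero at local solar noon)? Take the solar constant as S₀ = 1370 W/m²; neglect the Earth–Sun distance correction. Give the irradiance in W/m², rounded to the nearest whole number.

535 W/m²

Hour angle H = 15° × (16.25 − 12) = 63.75°.
With φ = -32.2°, δ = -1.8°, H = 63.75°: sin φ sin δ = 0.0167, cos φ cos δ cos H = 0.3741, so cos θ_z = 0.3908.
Top-of-atmosphere irradiance = S₀ cos θ_z = 1370 × 0.3908 = 535.40 W/m².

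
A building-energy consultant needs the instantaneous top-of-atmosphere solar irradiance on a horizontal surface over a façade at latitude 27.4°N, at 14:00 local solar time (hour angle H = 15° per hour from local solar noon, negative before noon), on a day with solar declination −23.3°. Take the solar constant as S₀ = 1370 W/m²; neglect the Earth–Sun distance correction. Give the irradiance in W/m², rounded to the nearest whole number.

718 W/m²

Hour angle H = 15° × (14 − 12) = 30.00°.
With φ = 27.4°, δ = -23.3°, H = 30.00°: sin φ sin δ = -0.1820, cos φ cos δ cos H = 0.7062, so cos θ_z = 0.5242.
Top-of-atmosphere irradiance = S₀ cos θ_z = 1370 × 0.5242 = 718.15 W/m².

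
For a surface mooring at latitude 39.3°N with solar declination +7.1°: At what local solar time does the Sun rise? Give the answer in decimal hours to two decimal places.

5.61 h

−tan φ tan δ = −(0.8185)(0.1246) = -0.1020; H_s = arccos(-0.1020) = 95.85°.
Sunrise is at 12 − H_s/15 = 12 − 6.390 = 5.610 h local solar time.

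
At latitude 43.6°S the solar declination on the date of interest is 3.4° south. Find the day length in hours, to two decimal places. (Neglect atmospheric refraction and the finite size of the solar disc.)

cos H_s = −tan(-43.6°) · tan(-3.4°) = -0.0566, so H_s = arccos(-0.0566) = 93.24°.
Day length = 2 H_s / 15° h⁻¹ = 186.48° / 15 = 12.432 h.

12.43 hours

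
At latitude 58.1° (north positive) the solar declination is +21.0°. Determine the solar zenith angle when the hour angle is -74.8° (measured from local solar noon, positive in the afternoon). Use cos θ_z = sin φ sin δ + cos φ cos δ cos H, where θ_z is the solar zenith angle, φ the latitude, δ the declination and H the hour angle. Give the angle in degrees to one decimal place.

With φ = 58.1°, δ = 21.0°, H = -74.80°: sin φ sin δ = 0.3042, cos φ cos δ cos H = 0.1293, so cos θ_z = 0.4335.
θ_z = arccos(0.4335) = 64.31°.

64.3°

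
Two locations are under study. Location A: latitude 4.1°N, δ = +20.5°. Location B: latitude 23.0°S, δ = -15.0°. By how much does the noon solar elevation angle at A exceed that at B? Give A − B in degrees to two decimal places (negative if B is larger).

A: 90° − |4.1 − (20.5)| = 73.60°.
B: 90° − |-23.0 − (-15.0)| = 82.00°.
A − B = 73.60 − 82.00 = -8.40°.

-8.40°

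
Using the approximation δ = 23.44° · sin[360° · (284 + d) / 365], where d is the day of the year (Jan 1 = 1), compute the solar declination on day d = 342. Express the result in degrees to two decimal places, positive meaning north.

-22.88°

360 × (284 + 342) / 365 = 617.425°; sin(617.425°) = -0.9760.
δ = 23.44 × -0.9760 = -22.877° ≈ -22.88°.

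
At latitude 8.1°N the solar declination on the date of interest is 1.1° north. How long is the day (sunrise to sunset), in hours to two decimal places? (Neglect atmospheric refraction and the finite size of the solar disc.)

12.02 hours

cos H_s = −tan(8.1°) · tan(1.1°) = -0.0027, so H_s = arccos(-0.0027) = 90.15°.
Day length = 2 H_s / 15° h⁻¹ = 180.30° / 15 = 12.020 h.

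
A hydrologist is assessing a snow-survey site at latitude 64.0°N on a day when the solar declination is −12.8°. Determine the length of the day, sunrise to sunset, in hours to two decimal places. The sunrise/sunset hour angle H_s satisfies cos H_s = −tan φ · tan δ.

cos H_s = −tan(64.0°) · tan(-12.8°) = 0.4658, so H_s = arccos(0.4658) = 62.24°.
Day length = 2 H_s / 15° h⁻¹ = 124.48° / 15 = 8.299 h.

8.30 hours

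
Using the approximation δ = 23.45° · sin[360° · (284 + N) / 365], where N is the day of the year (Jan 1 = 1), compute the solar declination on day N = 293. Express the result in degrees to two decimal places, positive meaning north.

360 × (284 + 293) / 365 = 569.096°; sin(569.096°) = -0.4863.
δ = 23.45 × -0.4863 = -11.404° ≈ -11.40°.

-11.40°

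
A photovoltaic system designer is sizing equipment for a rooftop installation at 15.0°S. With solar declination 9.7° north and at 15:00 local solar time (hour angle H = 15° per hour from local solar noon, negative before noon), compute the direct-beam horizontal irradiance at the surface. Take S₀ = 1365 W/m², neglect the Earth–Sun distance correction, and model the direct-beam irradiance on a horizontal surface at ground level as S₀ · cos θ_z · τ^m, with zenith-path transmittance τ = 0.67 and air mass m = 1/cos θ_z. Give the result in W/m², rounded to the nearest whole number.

455 W/m²

Hour angle H = 15° × (15 − 12) = 45.00°.
cos θ_z = sin φ sin δ + cos φ cos δ cos H = (-0.2588)(0.1685) + (0.9659)(0.9857)(0.7071) = 0.6296.
Air mass m = 1/cos θ_z = 1/0.6296 = 1.588; τ^m = 0.67^1.588 = 0.5294.
Surface direct beam = 1365 × 0.6296 × 0.5294 = 454.97 W/m².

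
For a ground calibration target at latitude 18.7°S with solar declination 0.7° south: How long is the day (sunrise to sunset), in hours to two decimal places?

cos H_s = −tan(-18.7°) · tan(-0.7°) = -0.0041, so H_s = arccos(-0.0041) = 90.23°.
Day length = 2 H_s / 15° h⁻¹ = 180.46° / 15 = 12.031 h.

12.03 hours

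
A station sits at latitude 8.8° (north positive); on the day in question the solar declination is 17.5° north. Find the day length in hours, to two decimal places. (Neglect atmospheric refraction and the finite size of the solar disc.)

12.37 hours

The sunset hour angle satisfies cos H_s = −tan φ tan δ = -0.0488, giving H_s = 92.80°.
Day length = 2 H_s / 15° h⁻¹ = 185.60° / 15 = 12.373 h.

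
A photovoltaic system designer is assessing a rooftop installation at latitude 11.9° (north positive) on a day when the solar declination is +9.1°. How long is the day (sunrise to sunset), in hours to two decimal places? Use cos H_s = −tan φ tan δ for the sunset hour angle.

12.26 hours

cos H_s = −tan(11.9°) · tan(9.1°) = -0.0338, so H_s = arccos(-0.0338) = 91.94°.
Day length = 2 H_s / 15° h⁻¹ = 183.88° / 15 = 12.259 h.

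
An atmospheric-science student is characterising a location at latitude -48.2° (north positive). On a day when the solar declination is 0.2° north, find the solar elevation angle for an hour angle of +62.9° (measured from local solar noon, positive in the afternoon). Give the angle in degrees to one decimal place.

17.5°

With φ = -48.2°, δ = 0.2°, H = 62.90°: sin φ sin δ = -0.0026, cos φ cos δ cos H = 0.3036, so cos θ_z = 0.3010.
θ_z = arccos(0.3010) = 72.48°, so the elevation is 90° − 72.48° = 17.52°.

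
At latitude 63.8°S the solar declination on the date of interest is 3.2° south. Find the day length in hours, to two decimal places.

12.87 hours

−tan φ tan δ = −(-2.0323)(-0.0559) = -0.1136; H_s = arccos(-0.1136) = 96.52°.
Day length = 2 H_s / 15° h⁻¹ = 193.04° / 15 = 12.869 h.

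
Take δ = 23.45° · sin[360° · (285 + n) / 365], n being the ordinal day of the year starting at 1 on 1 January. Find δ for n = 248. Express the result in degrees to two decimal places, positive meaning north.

+5.79°

360 × (285 + 248) / 365 = 525.699°; sin(525.699°) = 0.2470.
δ = 23.45 × 0.2470 = 5.792° ≈ +5.79°.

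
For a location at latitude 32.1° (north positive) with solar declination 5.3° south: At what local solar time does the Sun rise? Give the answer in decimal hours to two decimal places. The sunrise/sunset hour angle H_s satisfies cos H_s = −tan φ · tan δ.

6.22 h

The sunset hour angle satisfies cos H_s = −tan φ tan δ = 0.0582, giving H_s = 86.66°.
Sunrise is at 12 − H_s/15 = 12 − 5.777 = 6.223 h local solar time.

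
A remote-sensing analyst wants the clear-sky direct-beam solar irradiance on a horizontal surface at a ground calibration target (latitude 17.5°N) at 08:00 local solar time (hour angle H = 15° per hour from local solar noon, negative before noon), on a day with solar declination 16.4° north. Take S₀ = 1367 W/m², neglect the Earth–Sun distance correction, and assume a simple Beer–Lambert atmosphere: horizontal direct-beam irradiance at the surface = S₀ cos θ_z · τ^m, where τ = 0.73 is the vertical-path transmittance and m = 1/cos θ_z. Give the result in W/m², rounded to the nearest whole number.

415 W/m²

Hour angle H = 15° × (8 − 12) = -60.00°.
cos θ_z = sin φ sin δ + cos φ cos δ cos H = (0.3007)(0.2823) + (0.9537)(0.9593)(0.5000) = 0.5423.
Air mass m = 1/cos θ_z = 1/0.5423 = 1.844; τ^m = 0.73^1.844 = 0.5597.
Surface direct beam = 1367 × 0.5423 × 0.5597 = 414.92 W/m².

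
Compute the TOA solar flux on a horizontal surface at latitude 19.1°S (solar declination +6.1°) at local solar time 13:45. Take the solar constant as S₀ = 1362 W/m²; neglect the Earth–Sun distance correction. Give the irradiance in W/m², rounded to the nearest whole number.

Hour angle H = 15° × (13.75 − 12) = 26.25°.
cos θ_z = sin(-19.1°) sin(6.1°) + cos(-19.1°) cos(6.1°) cos(26.25°) = -0.0348 + 0.8427 = 0.8079.
Top-of-atmosphere irradiance = S₀ cos θ_z = 1362 × 0.8079 = 1100.36 W/m².

1100 W/m²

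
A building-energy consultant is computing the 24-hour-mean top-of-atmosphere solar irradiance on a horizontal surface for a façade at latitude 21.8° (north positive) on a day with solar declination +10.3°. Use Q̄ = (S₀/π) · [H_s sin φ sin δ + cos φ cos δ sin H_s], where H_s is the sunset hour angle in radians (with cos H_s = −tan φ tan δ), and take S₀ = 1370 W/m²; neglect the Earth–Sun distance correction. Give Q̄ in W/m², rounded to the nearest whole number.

445 W/m²

cos H_s = −tan(21.8°) · tan(10.3°) = -0.0727, so H_s = arccos(-0.0727) = 94.17°. In radians, H_s = 1.6436.
H_s sin φ sin δ = 1.6436 × 0.3714 × 0.1788 = 0.1091.
cos φ cos δ sin H_s = 0.9285 × 0.9839 × 0.9974 = 0.9112.
Q̄ = (1370/π) × (0.1091 + 0.9112) = 436.08 × 1.0203 = 444.93 W/m².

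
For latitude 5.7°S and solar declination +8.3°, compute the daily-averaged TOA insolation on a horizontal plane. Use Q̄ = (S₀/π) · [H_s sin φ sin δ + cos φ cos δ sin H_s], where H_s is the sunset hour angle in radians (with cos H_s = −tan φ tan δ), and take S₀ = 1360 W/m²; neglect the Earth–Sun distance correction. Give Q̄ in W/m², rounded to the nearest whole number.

417 W/m²

−tan φ tan δ = −(-0.0998)(0.1459) = 0.0146; H_s = arccos(0.0146) = 89.16°. In radians, H_s = 1.5561.
H_s sin φ sin δ = 1.5561 × -0.0993 × 0.1444 = -0.0223.
cos φ cos δ sin H_s = 0.9951 × 0.9895 × 0.9999 = 0.9846.
Q̄ = (1360/π) × (-0.0223 + 0.9846) = 432.90 × 0.9623 = 416.58 W/m².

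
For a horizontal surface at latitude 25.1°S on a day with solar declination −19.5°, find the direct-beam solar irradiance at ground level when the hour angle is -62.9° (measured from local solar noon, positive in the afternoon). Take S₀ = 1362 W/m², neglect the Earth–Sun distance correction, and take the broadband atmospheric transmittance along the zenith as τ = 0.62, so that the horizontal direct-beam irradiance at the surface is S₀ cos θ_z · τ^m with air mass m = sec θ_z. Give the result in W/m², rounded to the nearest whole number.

cos θ_z = sin(-25.1°) sin(-19.5°) + cos(-25.1°) cos(-19.5°) cos(-62.90°) = 0.1416 + 0.3889 = 0.5305.
Air mass m = 1/cos θ_z = 1/0.5305 = 1.885; τ^m = 0.62^1.885 = 0.4061.
Surface direct beam = 1362 × 0.5305 × 0.4061 = 293.42 W/m².

293 W/m²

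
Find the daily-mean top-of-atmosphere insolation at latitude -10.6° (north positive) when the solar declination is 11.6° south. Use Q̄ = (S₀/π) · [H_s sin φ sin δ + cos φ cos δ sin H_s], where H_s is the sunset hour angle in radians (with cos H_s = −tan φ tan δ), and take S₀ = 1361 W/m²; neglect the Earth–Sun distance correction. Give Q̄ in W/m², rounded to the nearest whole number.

cos H_s = −tan(-10.6°) · tan(-11.6°) = -0.0384, so H_s = arccos(-0.0384) = 92.20°. In radians, H_s = 1.6092.
H_s sin φ sin δ = 1.6092 × -0.1840 × -0.2011 = 0.0595.
cos φ cos δ sin H_s = 0.9829 × 0.9796 × 0.9993 = 0.9622.
Q̄ = (1361/π) × (0.0595 + 0.9622) = 433.22 × 1.0217 = 442.62 W/m².

443 W/m²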